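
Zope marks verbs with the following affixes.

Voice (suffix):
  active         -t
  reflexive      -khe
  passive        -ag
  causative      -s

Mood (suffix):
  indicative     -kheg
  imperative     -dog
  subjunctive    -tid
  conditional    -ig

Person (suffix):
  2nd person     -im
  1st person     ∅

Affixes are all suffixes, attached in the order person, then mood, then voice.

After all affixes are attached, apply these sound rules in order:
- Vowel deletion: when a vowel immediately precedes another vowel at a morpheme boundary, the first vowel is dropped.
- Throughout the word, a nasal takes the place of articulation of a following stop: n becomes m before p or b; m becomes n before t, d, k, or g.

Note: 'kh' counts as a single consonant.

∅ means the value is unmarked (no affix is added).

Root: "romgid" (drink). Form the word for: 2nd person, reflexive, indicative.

Attach person 2nd person -im → romgidim.
Attach mood indicative -kheg → romgidimkheg.
Attach voice reflexive -khe → romgidimkhegkhe.
Vowel deletion: no change.
Apply nasal assimilation: romgidimkhegkhe → rongidimkhegkhe.

rongidimkhegkhe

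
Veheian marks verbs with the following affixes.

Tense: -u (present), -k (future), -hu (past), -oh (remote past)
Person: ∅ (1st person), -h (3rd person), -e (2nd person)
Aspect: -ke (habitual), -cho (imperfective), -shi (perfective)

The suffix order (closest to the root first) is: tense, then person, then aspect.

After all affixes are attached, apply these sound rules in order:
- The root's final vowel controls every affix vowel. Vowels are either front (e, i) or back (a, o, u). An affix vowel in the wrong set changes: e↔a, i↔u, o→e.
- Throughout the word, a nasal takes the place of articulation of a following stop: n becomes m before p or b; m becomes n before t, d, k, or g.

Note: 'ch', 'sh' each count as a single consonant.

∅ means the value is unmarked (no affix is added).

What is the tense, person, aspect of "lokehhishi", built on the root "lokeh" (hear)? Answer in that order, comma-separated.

Segment: lokeh-hu-shi.
tense: -hu → past.
person: ∅ → 1st person.
aspect: -shi → perfective.

past, 1st person, perfective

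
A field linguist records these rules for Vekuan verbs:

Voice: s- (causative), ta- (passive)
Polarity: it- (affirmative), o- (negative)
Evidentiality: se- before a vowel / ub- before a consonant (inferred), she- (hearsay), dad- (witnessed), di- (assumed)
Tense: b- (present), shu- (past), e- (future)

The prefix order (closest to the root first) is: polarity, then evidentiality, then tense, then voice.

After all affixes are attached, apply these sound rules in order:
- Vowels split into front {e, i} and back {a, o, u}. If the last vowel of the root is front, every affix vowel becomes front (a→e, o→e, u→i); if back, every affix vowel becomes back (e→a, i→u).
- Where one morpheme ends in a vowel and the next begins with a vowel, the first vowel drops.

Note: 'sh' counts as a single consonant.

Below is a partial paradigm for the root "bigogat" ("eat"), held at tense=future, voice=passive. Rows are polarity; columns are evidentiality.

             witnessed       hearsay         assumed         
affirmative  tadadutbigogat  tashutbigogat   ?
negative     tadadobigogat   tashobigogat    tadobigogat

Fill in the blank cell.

Attach polarity affirmative it- → itbigogat.
Attach evidentiality assumed di- → diitbigogat.
Attach tense future e- → ediitbigogat.
Attach voice passive ta- → taediitbigogat.
Apply vowel harmony: taediitbigogat → taaduutbigogat.
Apply vowel deletion: taaduutbigogat → tadutbigogat.

tadutbigogat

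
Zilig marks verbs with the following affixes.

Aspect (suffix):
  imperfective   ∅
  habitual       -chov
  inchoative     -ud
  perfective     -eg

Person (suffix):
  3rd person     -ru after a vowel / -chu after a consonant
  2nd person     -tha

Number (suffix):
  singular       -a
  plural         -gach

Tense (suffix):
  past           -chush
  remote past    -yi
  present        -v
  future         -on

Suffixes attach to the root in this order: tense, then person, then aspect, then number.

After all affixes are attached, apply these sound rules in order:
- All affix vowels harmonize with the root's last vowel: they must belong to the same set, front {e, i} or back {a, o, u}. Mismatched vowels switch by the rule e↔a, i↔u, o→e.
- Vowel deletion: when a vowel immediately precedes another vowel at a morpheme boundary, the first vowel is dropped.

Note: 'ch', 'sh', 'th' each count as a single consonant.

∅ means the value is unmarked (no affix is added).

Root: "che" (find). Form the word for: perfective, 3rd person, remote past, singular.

cheyirege

Attach tense remote past -yi → cheyi.
Attach person 3rd person -ru (after vowel 'i') → cheyiru.
Attach aspect perfective -eg → cheyirueg.
Attach number singular -a → cheyiruega.
Apply vowel harmony: cheyiruega → cheyiriege.
Apply vowel deletion: cheyiriege → cheyirege.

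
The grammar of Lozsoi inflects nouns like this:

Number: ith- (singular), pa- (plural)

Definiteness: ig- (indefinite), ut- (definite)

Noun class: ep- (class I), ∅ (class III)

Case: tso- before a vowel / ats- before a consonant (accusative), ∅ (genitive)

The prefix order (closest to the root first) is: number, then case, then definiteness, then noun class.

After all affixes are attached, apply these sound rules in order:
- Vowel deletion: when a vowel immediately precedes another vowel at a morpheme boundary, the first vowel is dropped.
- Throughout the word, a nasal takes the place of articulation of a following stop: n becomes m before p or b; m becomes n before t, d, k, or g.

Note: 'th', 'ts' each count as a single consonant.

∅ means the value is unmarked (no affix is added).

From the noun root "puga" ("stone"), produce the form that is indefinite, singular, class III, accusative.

Attach number singular ith- → ithpuga.
Attach case accusative tso- (before vowel 'i') → tsoithpuga.
Attach definiteness indefinite ig- → igtsoithpuga.
noun class = class III: zero marking, form stays igtsoithpuga.
Apply vowel deletion: igtsoithpuga → igtsithpuga.
Nasal assimilation: no change.

igtsithpuga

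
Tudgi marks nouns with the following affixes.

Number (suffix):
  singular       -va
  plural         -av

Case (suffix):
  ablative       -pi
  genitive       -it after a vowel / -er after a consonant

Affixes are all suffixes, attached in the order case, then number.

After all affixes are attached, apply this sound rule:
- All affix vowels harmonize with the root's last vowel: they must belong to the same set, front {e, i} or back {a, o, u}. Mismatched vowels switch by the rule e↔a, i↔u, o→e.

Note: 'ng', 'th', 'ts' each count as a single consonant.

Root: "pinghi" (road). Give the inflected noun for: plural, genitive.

Attach case genitive -it (after vowel 'i') → pinghiit.
Attach number plural -av → pinghiitav.
Apply vowel harmony: pinghiitav → pinghiitev.

pinghiitev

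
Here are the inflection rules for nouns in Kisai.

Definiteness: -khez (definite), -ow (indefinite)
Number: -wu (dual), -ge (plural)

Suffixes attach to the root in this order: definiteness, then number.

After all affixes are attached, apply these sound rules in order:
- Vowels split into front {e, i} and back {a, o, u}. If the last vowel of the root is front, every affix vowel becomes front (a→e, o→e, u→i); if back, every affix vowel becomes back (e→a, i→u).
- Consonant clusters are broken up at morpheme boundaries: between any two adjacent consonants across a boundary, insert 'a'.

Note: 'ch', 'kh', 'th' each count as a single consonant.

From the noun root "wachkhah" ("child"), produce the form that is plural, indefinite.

Attach definiteness indefinite -ow → wachkhahow.
Attach number plural -ge → wachkhahowge.
Apply vowel harmony: wachkhahowge → wachkhahowga.
Apply epenthesis: wachkhahowga → wachkhahowaga.

wachkhahowaga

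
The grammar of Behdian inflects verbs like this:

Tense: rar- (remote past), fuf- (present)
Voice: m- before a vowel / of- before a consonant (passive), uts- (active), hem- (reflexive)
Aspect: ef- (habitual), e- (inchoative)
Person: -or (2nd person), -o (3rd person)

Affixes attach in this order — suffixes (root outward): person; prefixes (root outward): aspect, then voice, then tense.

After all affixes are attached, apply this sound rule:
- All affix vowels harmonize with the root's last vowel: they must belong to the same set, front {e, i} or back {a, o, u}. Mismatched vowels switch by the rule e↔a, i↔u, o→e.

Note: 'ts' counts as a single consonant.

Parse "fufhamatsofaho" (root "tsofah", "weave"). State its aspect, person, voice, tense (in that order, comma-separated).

Segment: fuf-hem-e-tsofah-o.
aspect: e- → inchoative.
person: -o → 3rd person.
voice: hem- → reflexive.
tense: fuf- → present.

inchoative, 3rd person, reflexive, present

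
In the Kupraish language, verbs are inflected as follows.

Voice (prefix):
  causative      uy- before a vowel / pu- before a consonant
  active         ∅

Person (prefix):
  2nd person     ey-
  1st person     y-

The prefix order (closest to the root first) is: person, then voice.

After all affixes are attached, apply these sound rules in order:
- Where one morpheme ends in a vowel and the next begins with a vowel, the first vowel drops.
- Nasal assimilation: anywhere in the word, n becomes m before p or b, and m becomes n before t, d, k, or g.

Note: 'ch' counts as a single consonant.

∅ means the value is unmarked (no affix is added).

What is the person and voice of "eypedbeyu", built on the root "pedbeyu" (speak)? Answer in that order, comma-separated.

2nd person, active

Segment: ey-pedbeyu.
person: ey- → 2nd person.
voice: ∅ → active.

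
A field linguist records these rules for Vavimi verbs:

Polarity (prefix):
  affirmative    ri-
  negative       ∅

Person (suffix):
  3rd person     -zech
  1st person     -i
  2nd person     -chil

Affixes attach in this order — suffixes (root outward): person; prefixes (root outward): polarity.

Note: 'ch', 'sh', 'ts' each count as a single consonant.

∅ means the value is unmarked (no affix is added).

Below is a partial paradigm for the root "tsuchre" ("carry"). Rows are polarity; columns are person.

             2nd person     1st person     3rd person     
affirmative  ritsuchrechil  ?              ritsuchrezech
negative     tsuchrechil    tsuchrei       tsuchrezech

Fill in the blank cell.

Attach polarity affirmative ri- → ritsuchre.
Attach person 1st person -i → ritsuchrei.

ritsuchrei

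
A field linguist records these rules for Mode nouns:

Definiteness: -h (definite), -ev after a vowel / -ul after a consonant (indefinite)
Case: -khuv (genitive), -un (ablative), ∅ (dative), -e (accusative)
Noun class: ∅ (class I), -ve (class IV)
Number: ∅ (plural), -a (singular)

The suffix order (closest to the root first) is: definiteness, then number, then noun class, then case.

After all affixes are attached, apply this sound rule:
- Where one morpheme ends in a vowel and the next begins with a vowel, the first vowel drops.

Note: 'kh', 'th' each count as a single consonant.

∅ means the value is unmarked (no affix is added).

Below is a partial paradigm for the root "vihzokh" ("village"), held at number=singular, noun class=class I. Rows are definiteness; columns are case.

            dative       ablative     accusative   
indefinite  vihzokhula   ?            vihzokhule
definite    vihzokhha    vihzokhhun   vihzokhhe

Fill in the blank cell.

vihzokhulun

Attach definiteness indefinite -ul (after consonant 'kh') → vihzokhul.
Attach number singular -a → vihzokhula.
noun class = class I: zero marking, form stays vihzokhula.
Attach case ablative -un → vihzokhulaun.
Apply vowel deletion: vihzokhulaun → vihzokhulun.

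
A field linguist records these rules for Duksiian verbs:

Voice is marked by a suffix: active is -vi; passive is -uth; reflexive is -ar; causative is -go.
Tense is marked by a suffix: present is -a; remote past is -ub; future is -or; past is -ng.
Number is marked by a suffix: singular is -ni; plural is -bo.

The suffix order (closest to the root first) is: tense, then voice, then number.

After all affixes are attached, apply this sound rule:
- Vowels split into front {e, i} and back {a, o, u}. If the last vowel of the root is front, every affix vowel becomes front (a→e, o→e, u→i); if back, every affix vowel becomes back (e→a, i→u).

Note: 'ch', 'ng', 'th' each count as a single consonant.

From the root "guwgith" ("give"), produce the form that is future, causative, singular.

Attach tense future -or → guwgithor.
Attach voice causative -go → guwgithorgo.
Attach number singular -ni → guwgithorgoni.
Apply vowel harmony: guwgithorgoni → guwgithergeni.

guwgithergeni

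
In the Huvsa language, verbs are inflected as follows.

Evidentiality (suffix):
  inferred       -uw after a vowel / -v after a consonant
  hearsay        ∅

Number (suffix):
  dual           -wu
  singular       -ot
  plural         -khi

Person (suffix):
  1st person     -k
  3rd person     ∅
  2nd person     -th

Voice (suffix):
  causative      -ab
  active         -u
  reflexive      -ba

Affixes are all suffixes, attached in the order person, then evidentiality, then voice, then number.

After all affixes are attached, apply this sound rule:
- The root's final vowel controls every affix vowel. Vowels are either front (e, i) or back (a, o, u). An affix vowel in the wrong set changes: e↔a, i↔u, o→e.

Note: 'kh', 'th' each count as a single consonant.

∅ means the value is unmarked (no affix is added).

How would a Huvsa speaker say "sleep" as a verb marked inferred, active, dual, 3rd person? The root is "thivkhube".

thivkhubeiwiwi

person = 3rd person: zero marking, form stays thivkhube.
Attach evidentiality inferred -uw (after vowel 'e') → thivkhubeuw.
Attach voice active -u → thivkhubeuwu.
Attach number dual -wu → thivkhubeuwuwu.
Apply vowel harmony: thivkhubeuwuwu → thivkhubeiwiwi.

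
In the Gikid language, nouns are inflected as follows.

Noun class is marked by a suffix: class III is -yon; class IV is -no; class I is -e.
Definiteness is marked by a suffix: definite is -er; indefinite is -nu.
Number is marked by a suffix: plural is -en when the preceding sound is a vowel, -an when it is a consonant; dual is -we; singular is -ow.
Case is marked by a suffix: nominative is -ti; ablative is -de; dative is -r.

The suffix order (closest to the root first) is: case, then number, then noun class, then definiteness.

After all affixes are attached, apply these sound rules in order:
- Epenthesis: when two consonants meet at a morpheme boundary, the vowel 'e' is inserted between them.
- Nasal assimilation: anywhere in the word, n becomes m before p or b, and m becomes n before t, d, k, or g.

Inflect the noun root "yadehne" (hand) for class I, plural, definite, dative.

yadehneraneer

Attach case dative -r → yadehner.
Attach number plural -an (after consonant 'r') → yadehneran.
Attach noun class class I -e → yadehnerane.
Attach definiteness definite -er → yadehneraneer.
Epenthesis: no change.
Nasal assimilation: no change.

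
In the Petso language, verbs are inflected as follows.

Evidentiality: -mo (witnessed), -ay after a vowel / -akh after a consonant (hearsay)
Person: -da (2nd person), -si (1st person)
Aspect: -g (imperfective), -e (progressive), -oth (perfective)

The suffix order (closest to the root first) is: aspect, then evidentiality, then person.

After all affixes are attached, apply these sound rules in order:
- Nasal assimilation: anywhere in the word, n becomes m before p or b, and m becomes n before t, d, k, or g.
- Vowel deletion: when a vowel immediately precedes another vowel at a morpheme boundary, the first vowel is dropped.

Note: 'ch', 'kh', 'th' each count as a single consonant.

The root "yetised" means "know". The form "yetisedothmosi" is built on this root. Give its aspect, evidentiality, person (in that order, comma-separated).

perfective, witnessed, 1st person

Segment: yetised-oth-mo-si.
aspect: -oth → perfective.
evidentiality: -mo → witnessed.
person: -si → 1st person.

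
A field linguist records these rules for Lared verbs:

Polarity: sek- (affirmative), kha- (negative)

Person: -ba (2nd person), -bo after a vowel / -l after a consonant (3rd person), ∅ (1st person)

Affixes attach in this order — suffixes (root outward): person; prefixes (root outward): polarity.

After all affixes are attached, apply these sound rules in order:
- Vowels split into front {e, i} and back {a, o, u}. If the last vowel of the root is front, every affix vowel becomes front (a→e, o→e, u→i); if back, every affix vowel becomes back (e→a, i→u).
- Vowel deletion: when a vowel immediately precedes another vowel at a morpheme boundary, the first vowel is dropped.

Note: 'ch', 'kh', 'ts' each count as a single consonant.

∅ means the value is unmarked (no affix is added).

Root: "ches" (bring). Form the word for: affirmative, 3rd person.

Attach person 3rd person -l (after consonant 's') → chesl.
Attach polarity affirmative sek- → sekchesl.
Vowel harmony: no change.
Vowel deletion: no change.

sekchesl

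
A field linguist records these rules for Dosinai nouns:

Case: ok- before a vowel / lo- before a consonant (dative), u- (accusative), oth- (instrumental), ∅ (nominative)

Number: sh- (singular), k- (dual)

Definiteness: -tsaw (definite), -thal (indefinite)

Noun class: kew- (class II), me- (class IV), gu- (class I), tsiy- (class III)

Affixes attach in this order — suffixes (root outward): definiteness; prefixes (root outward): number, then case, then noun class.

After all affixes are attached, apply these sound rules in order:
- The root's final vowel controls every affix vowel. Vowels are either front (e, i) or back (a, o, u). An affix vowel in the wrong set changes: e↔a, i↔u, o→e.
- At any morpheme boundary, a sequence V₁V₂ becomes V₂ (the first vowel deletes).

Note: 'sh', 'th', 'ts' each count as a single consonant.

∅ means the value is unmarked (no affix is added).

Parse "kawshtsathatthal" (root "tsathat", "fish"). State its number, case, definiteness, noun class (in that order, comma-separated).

Segment: kew-sh-tsathat-thal.
number: sh- → singular.
case: ∅ → nominative.
definiteness: -thal → indefinite.
noun class: kew- → class II.

singular, nominative, indefinite, class II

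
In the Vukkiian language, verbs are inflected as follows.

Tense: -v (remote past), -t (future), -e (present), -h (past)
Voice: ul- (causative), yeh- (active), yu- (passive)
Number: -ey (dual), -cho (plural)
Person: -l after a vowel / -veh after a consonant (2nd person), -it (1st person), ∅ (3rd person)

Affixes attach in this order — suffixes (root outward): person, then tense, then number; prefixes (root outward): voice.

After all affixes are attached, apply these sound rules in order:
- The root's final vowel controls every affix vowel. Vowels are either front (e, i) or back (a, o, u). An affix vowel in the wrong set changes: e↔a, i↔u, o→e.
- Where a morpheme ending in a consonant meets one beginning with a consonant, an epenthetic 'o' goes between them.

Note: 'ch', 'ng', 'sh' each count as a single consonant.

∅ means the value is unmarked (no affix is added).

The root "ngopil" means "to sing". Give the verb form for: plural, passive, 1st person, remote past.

yingopilitovoche

Attach person 1st person -it → ngopilit.
Attach tense remote past -v → ngopilitv.
Attach number plural -cho → ngopilitvcho.
Attach voice passive yu- → yungopilitvcho.
Apply vowel harmony: yungopilitvcho → yingopilitvche.
Apply epenthesis: yingopilitvche → yingopilitovoche.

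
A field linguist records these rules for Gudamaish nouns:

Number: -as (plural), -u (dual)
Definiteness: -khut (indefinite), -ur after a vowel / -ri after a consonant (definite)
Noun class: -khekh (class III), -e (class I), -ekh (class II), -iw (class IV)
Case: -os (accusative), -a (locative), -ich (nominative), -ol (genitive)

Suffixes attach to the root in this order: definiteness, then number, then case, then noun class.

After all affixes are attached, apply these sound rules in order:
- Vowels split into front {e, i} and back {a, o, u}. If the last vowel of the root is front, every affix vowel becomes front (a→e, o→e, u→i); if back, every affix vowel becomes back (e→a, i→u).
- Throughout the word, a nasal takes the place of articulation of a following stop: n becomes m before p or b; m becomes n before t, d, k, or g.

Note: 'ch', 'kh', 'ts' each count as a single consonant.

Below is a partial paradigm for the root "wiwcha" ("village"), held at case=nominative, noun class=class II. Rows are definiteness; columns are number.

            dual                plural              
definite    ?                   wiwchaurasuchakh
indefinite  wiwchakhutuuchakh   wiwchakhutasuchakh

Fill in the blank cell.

Attach definiteness definite -ur (after vowel 'a') → wiwchaur.
Attach number dual -u → wiwchauru.
Attach case nominative -ich → wiwchauruich.
Attach noun class class II -ekh → wiwchauruichekh.
Apply vowel harmony: wiwchauruichekh → wiwchauruuchakh.
Nasal assimilation: no change.

wiwchauruuchakh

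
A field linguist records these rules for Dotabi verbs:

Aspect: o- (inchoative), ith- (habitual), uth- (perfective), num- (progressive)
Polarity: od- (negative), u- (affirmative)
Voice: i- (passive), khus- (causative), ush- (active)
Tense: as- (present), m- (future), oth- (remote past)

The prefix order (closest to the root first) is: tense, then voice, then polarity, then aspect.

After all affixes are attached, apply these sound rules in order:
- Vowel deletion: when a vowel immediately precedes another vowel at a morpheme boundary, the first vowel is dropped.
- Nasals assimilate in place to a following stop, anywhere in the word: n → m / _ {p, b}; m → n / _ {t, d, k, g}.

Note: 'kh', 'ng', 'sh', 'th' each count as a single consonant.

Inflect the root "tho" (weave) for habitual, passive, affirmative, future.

Attach tense future m- → mtho.
Attach voice passive i- → imtho.
Attach polarity affirmative u- → uimtho.
Attach aspect habitual ith- → ithuimtho.
Apply vowel deletion: ithuimtho → ithimtho.
Nasal assimilation: no change.

ithimtho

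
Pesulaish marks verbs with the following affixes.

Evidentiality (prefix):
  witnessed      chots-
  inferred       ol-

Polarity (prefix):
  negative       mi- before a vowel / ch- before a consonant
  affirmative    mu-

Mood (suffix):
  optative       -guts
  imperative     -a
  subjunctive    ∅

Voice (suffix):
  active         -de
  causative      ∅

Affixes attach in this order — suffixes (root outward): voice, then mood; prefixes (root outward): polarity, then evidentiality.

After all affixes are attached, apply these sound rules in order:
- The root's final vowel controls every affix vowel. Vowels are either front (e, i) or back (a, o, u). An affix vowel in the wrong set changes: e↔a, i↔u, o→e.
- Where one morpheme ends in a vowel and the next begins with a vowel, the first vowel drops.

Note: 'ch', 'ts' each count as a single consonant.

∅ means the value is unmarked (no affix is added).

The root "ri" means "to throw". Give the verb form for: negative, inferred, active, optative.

elchridegits

Attach voice active -de → ride.
Attach polarity negative ch- (before consonant 'r') → chride.
Attach evidentiality inferred ol- → olchride.
Attach mood optative -guts → olchrideguts.
Apply vowel harmony: olchrideguts → elchridegits.
Vowel deletion: no change.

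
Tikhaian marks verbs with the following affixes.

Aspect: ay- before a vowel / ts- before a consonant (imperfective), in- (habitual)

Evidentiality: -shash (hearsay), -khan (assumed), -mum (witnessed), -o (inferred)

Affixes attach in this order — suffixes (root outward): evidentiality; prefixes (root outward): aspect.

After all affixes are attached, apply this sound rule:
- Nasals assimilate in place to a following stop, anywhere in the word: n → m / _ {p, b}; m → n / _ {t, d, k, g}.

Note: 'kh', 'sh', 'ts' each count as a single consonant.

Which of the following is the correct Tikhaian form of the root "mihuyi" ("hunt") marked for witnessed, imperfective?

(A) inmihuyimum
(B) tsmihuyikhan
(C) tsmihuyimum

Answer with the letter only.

Attach aspect imperfective ts- (before consonant 'm') → tsmihuyi.
Attach evidentiality witnessed -mum → tsmihuyimum.
Nasal assimilation: no change.
So the correct form is tsmihuyimum, option (C).
(A) inmihuyimum is wrong: it uses habitual instead of imperfective for aspect.
(B) tsmihuyikhan is wrong: it uses assumed instead of witnessed for evidentiality.

C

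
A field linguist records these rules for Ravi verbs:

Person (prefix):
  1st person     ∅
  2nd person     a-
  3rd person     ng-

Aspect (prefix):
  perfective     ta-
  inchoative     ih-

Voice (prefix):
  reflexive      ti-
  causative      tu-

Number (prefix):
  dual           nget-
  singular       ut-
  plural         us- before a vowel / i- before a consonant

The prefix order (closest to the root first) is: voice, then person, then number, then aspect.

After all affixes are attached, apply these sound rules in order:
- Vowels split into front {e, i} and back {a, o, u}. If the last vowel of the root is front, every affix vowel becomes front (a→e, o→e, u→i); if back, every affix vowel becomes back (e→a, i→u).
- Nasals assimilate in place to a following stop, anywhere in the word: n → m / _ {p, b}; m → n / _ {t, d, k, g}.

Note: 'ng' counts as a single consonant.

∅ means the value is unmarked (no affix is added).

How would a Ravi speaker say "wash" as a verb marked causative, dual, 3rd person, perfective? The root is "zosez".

tengetngtizosez

Attach voice causative tu- → tuzosez.
Attach person 3rd person ng- → ngtuzosez.
Attach number dual nget- → ngetngtuzosez.
Attach aspect perfective ta- → tangetngtuzosez.
Apply vowel harmony: tangetngtuzosez → tengetngtizosez.
Nasal assimilation: no change.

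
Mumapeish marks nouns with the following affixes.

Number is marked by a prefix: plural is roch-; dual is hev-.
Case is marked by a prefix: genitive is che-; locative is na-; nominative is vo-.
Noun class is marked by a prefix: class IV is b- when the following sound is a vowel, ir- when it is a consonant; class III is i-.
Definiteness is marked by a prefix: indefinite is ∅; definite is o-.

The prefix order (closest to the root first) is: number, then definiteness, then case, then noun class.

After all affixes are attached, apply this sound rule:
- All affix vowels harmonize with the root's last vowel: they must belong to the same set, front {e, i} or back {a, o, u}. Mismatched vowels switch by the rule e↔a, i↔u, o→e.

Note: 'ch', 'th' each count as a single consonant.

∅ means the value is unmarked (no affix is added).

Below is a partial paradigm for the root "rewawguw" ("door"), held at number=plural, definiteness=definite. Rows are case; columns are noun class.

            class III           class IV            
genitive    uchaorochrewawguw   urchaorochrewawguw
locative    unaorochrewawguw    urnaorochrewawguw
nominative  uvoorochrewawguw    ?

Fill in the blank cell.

urvoorochrewawguw

Attach number plural roch- → rochrewawguw.
Attach definiteness definite o- → orochrewawguw.
Attach case nominative vo- → voorochrewawguw.
Attach noun class class IV ir- (before consonant 'v') → irvoorochrewawguw.
Apply vowel harmony: irvoorochrewawguw → urvoorochrewawguw.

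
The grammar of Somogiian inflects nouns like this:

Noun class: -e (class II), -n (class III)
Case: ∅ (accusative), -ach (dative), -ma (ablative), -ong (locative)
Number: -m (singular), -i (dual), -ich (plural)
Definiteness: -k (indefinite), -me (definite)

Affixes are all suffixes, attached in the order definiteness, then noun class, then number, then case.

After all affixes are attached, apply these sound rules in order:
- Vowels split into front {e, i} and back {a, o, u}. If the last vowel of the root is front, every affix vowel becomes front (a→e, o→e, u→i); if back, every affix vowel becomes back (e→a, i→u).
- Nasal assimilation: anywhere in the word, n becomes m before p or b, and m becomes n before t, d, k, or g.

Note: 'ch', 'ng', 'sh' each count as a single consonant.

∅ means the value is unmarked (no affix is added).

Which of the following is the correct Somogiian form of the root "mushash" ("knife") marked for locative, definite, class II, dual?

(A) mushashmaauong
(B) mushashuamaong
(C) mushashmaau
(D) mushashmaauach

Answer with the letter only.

Attach definiteness definite -me → mushashme.
Attach noun class class II -e → mushashmee.
Attach number dual -i → mushashmeei.
Attach case locative -ong → mushashmeeiong.
Apply vowel harmony: mushashmeeiong → mushashmaauong.
Nasal assimilation: no change.
So the correct form is mushashmaauong, option (A).
(D) mushashmaauach is wrong: it uses dative instead of locative for case.
(C) mushashmaau is wrong: it uses accusative instead of locative for case.
(B) mushashuamaong is wrong: it has the affixes in the wrong order.

A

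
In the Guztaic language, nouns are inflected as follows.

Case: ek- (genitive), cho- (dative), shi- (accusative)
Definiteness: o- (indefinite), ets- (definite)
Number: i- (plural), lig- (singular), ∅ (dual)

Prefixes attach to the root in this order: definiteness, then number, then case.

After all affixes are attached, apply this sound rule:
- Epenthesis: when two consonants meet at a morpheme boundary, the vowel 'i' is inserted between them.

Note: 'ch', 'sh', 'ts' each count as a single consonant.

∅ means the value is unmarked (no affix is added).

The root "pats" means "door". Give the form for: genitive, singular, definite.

Attach definiteness definite ets- → etspats.
Attach number singular lig- → ligetspats.
Attach case genitive ek- → ekligetspats.
Apply epenthesis: ekligetspats → ekiligetsipats.

ekiligetsipats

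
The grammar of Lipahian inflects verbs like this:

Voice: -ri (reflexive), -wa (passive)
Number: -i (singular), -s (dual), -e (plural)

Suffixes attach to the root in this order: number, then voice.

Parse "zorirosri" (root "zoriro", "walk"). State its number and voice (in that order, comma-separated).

dual, reflexive

Segment: zoriro-s-ri.
number: -s → dual.
voice: -ri → reflexive.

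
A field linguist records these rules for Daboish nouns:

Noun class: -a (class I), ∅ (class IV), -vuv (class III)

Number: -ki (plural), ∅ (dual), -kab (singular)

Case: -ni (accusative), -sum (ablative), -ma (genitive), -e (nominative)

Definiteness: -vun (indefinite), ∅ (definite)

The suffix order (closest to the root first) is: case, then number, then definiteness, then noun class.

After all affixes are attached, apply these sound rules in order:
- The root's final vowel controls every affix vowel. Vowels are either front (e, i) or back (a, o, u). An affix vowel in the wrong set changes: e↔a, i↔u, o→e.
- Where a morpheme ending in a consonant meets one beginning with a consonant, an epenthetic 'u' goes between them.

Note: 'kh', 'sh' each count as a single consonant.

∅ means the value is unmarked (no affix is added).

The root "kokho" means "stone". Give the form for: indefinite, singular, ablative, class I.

kokhosumukabuvuna

Attach case ablative -sum → kokhosum.
Attach number singular -kab → kokhosumkab.
Attach definiteness indefinite -vun → kokhosumkabvun.
Attach noun class class I -a → kokhosumkabvuna.
Vowel harmony: no change.
Apply epenthesis: kokhosumkabvuna → kokhosumukabuvuna.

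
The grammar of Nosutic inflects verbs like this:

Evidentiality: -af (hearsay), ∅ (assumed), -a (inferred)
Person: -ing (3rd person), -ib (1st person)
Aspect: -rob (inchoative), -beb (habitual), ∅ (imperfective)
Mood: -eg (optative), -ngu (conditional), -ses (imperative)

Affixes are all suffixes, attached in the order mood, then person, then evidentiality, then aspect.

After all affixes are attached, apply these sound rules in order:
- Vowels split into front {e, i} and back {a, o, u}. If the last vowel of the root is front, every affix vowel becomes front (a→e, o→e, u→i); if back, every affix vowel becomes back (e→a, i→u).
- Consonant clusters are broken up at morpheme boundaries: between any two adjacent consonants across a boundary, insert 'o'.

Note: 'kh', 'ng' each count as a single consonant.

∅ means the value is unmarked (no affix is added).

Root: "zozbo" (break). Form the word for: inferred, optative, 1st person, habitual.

zozboagubabab

Attach mood optative -eg → zozboeg.
Attach person 1st person -ib → zozboegib.
Attach evidentiality inferred -a → zozboegiba.
Attach aspect habitual -beb → zozboegibabeb.
Apply vowel harmony: zozboegibabeb → zozboagubabab.
Epenthesis: no change.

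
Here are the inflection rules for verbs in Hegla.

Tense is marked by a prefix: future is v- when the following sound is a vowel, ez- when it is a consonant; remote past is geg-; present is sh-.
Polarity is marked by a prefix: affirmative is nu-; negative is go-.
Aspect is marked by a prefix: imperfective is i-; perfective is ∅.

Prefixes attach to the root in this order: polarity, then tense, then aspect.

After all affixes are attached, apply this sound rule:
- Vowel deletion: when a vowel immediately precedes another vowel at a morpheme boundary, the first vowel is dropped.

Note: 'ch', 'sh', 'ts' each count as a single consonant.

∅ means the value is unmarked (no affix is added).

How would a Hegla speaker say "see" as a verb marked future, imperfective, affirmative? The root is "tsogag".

Attach polarity affirmative nu- → nutsogag.
Attach tense future ez- (before consonant 'n') → eznutsogag.
Attach aspect imperfective i- → ieznutsogag.
Apply vowel deletion: ieznutsogag → eznutsogag.

eznutsogag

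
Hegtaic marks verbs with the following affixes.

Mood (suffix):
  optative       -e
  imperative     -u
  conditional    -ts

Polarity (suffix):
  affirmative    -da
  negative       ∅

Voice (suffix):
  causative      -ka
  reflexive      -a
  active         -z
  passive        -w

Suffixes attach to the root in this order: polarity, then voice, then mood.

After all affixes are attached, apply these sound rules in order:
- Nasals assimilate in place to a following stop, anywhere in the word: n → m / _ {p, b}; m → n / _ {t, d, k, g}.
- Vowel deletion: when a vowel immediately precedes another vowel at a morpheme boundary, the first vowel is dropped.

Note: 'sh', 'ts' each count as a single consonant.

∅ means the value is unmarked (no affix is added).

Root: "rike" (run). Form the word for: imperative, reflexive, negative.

polarity = negative: zero marking, form stays rike.
Attach voice reflexive -a → rikea.
Attach mood imperative -u → rikeau.
Nasal assimilation: no change.
Apply vowel deletion: rikeau → riku.

riku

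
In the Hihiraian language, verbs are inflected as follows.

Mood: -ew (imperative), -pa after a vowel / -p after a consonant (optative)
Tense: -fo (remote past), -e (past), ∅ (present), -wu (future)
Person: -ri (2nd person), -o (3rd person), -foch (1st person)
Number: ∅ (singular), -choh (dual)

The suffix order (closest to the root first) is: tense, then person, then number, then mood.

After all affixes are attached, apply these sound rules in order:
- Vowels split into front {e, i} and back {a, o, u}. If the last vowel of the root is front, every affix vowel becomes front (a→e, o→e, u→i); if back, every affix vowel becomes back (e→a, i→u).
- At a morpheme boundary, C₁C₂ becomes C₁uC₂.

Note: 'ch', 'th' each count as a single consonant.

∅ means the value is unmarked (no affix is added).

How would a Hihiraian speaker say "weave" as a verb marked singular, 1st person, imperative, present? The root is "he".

tense = present: zero marking, form stays he.
Attach person 1st person -foch → hefoch.
number = singular: zero marking, form stays hefoch.
Attach mood imperative -ew → hefochew.
Apply vowel harmony: hefochew → hefechew.
Epenthesis: no change.

hefechew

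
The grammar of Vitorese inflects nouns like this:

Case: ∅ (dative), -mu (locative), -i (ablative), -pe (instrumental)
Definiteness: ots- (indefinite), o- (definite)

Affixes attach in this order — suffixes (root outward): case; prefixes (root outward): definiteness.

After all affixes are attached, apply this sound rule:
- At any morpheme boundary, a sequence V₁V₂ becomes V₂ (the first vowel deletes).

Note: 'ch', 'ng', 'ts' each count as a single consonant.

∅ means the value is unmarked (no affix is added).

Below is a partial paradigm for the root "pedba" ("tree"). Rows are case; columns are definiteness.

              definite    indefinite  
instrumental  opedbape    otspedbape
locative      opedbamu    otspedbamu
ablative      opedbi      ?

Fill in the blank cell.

otspedbi

Attach case ablative -i → pedbai.
Attach definiteness indefinite ots- → otspedbai.
Apply vowel deletion: otspedbai → otspedbi.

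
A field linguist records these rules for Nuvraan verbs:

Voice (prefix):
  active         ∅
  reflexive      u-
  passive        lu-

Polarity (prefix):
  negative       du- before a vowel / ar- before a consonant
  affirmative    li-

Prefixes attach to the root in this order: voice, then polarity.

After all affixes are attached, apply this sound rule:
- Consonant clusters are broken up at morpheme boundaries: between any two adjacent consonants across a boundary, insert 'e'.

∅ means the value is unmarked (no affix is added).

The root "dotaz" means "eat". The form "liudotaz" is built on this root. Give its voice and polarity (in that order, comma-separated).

Segment: li-u-dotaz.
voice: u- → reflexive.
polarity: li- → affirmative.

reflexive, affirmative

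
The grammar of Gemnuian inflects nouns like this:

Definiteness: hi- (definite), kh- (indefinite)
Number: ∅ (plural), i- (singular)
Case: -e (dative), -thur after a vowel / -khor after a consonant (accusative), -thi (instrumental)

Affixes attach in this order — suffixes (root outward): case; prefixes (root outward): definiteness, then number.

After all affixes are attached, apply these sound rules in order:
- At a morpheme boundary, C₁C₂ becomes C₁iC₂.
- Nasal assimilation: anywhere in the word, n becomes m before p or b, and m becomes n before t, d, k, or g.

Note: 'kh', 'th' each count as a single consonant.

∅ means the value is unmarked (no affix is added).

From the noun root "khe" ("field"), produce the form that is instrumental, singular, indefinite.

ikhikhethi

Attach case instrumental -thi → khethi.
Attach definiteness indefinite kh- → khkhethi.
Attach number singular i- → ikhkhethi.
Apply epenthesis: ikhkhethi → ikhikhethi.
Nasal assimilation: no change.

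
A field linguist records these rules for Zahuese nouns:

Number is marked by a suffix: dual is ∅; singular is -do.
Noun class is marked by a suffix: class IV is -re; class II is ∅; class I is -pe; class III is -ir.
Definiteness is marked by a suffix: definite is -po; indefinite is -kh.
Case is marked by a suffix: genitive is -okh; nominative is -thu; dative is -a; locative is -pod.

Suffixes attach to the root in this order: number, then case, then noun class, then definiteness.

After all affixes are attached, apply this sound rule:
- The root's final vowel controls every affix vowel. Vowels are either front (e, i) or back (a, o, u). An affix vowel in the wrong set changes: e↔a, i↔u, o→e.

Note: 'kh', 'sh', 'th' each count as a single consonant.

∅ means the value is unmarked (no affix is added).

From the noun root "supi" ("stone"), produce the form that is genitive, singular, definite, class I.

Attach number singular -do → supido.
Attach case genitive -okh → supidookh.
Attach noun class class I -pe → supidookhpe.
Attach definiteness definite -po → supidookhpepo.
Apply vowel harmony: supidookhpepo → supideekhpepe.

supideekhpepe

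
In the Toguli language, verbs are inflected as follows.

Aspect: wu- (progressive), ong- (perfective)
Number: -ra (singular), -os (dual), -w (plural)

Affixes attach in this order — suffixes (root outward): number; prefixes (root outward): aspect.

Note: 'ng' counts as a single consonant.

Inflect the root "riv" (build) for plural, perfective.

Attach number plural -w → rivw.
Attach aspect perfective ong- → ongrivw.

ongrivw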